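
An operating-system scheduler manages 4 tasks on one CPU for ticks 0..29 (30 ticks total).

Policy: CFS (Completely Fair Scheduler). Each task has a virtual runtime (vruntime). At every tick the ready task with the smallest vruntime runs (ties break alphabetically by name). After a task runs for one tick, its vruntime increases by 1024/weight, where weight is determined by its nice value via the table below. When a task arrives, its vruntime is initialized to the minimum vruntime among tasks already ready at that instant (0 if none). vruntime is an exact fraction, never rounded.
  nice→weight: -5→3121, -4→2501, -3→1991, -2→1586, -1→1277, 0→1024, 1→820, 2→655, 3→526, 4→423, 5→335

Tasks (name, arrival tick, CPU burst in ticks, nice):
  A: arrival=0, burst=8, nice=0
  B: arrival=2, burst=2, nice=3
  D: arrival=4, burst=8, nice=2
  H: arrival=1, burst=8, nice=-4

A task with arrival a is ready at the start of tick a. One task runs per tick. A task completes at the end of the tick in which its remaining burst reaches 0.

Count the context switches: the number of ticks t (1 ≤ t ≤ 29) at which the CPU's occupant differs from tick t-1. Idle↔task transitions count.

context switches = 17

t=0: vr[A=0] → run A
t=1: vr[A=1 H=1] → run A
t=2: vr[A=2 B=1 H=1] → run B
t=3: vr[A=2 B=775/263 H=1] → run H
t=4: vr[A=2 B=775/263 D=3525/2501 H=3525/2501] → run D
t=5: vr[A=2 B=775/263 D=4869899/1638155 H=3525/2501] → run H
t=6: vr[A=2 B=775/263 D=4869899/1638155 H=4549/2501] → run H
t=7: vr[A=2 B=775/263 D=4869899/1638155 H=5573/2501] → run A
t=8: vr[A=3 B=775/263 D=4869899/1638155 H=5573/2501] → run H
t=9: vr[A=3 B=775/263 D=4869899/1638155 H=6597/2501] → run H
t=10: vr[A=3 B=775/263 D=4869899/1638155 H=7621/2501] → run B
t=11: vr[A=3 D=4869899/1638155 H=7621/2501] → run D
t=12: vr[A=3 D=7430923/1638155 H=7621/2501] → run A
t=13: vr[A=4 D=7430923/1638155 H=7621/2501] → run H
t=14: vr[A=4 D=7430923/1638155 H=8645/2501] → run H
t=15: vr[A=4 D=7430923/1638155 H=9669/2501] → run H
t=16: vr[A=4 D=7430923/1638155] → run A
t=17: vr[A=5 D=7430923/1638155] → run D
t=18: vr[A=5 D=9991947/1638155] → run A
t=19: vr[A=6 D=9991947/1638155] → run A
t=20: vr[A=7 D=9991947/1638155] → run D
t=21: vr[A=7 D=12552971/1638155] → run A
t=22: vr[D=12552971/1638155] → run D
t=23: vr[D=3022799/327631] → run D
t=24: vr[D=17675019/1638155] → run D
t=25: vr[D=20236043/1638155] → run D
t=26: (idle)
t=27: (idle)
t=28: (idle)
t=29: (idle)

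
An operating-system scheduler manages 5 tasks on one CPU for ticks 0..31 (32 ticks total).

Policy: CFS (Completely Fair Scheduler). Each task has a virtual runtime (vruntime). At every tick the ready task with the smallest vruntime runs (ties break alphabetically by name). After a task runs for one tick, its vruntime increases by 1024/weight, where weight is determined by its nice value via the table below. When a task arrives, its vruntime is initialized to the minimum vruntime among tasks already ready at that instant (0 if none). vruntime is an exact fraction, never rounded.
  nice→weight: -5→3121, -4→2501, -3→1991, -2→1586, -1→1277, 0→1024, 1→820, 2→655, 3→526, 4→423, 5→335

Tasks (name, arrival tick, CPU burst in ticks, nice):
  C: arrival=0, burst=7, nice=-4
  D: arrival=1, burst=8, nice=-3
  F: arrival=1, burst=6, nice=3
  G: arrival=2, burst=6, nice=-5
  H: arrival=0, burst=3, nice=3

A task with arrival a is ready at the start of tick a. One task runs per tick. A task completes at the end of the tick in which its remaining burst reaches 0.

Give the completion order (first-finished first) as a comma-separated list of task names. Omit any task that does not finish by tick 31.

completion order = G, C, D, H, F

t=0: vr[C=0 H=0] → run C
t=1: vr[C=1024/2501 D=0 F=0 H=0] → run D
t=2: vr[C=1024/2501 D=1024/1991 F=0 G=0 H=0] → run F
t=3: vr[C=1024/2501 D=1024/1991 F=512/263 G=0 H=0] → run G
t=4: vr[C=1024/2501 D=1024/1991 F=512/263 G=1024/3121 H=0] → run H
t=5: vr[C=1024/2501 D=1024/1991 F=512/263 G=1024/3121 H=512/263] → run G
t=6: vr[C=1024/2501 D=1024/1991 F=512/263 G=2048/3121 H=512/263] → run C
t=7: vr[C=2048/2501 D=1024/1991 F=512/263 G=2048/3121 H=512/263] → run D
t=8: vr[C=2048/2501 D=2048/1991 F=512/263 G=2048/3121 H=512/263] → run G
t=9: vr[C=2048/2501 D=2048/1991 F=512/263 G=3072/3121 H=512/263] → run C
t=10: vr[C=3072/2501 D=2048/1991 F=512/263 G=3072/3121 H=512/263] → run G
t=11: vr[C=3072/2501 D=2048/1991 F=512/263 G=4096/3121 H=512/263] → run D
t=12: vr[C=3072/2501 D=3072/1991 F=512/263 G=4096/3121 H=512/263] → run C
t=13: vr[C=4096/2501 D=3072/1991 F=512/263 G=4096/3121 H=512/263] → run G
t=14: vr[C=4096/2501 D=3072/1991 F=512/263 G=5120/3121 H=512/263] → run D
t=15: vr[C=4096/2501 D=4096/1991 F=512/263 G=5120/3121 H=512/263] → run C
t=16: vr[C=5120/2501 D=4096/1991 F=512/263 G=5120/3121 H=512/263] → run G
t=17: vr[C=5120/2501 D=4096/1991 F=512/263 H=512/263] → run F
t=18: vr[C=5120/2501 D=4096/1991 F=1024/263 H=512/263] → run H
t=19: vr[C=5120/2501 D=4096/1991 F=1024/263 H=1024/263] → run C
t=20: vr[C=6144/2501 D=4096/1991 F=1024/263 H=1024/263] → run D
t=21: vr[C=6144/2501 D=5120/1991 F=1024/263 H=1024/263] → run C
t=22: vr[D=5120/1991 F=1024/263 H=1024/263] → run D
t=23: vr[D=6144/1991 F=1024/263 H=1024/263] → run D
t=24: vr[D=7168/1991 F=1024/263 H=1024/263] → run D
t=25: vr[F=1024/263 H=1024/263] → run F
t=26: vr[F=1536/263 H=1024/263] → run H
t=27: vr[F=1536/263] → run F
t=28: vr[F=2048/263] → run F
t=29: vr[F=2560/263] → run F
t=30: (idle)
t=31: (idle)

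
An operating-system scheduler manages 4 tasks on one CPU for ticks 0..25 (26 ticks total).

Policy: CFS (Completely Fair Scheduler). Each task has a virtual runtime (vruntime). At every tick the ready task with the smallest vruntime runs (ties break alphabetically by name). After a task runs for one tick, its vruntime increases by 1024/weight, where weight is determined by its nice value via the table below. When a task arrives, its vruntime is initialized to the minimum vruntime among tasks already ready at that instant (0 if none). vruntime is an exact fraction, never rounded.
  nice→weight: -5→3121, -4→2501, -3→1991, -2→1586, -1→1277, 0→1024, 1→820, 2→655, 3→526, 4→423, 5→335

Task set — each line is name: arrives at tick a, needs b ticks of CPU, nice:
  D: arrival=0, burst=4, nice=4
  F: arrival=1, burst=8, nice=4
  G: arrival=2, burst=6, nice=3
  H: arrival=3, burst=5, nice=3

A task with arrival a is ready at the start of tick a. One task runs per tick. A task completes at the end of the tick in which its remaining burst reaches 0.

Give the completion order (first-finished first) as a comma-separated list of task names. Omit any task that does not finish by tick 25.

completion order = D, H, G, F

t=0: vr[D=0] → run D
t=1: vr[D=1024/423 F=1024/423] → run D
t=2: vr[D=2048/423 F=1024/423 G=1024/423] → run F
t=3: vr[D=2048/423 F=2048/423 G=1024/423 H=1024/423] → run G
t=4: vr[D=2048/423 F=2048/423 G=485888/111249 H=1024/423] → run H
t=5: vr[D=2048/423 F=2048/423 G=485888/111249 H=485888/111249] → run G
t=6: vr[D=2048/423 F=2048/423 G=702464/111249 H=485888/111249] → run H
t=7: vr[D=2048/423 F=2048/423 G=702464/111249 H=702464/111249] → run D
t=8: vr[D=1024/141 F=2048/423 G=702464/111249 H=702464/111249] → run F
t=9: vr[D=1024/141 F=1024/141 G=702464/111249 H=702464/111249] → run G
t=10: vr[D=1024/141 F=1024/141 G=919040/111249 H=702464/111249] → run H
t=11: vr[D=1024/141 F=1024/141 G=919040/111249 H=919040/111249] → run D
t=12: vr[F=1024/141 G=919040/111249 H=919040/111249] → run F
t=13: vr[F=4096/423 G=919040/111249 H=919040/111249] → run G
t=14: vr[F=4096/423 G=1135616/111249 H=919040/111249] → run H
t=15: vr[F=4096/423 G=1135616/111249 H=1135616/111249] → run F
t=16: vr[F=5120/423 G=1135616/111249 H=1135616/111249] → run G
t=17: vr[F=5120/423 G=1352192/111249 H=1135616/111249] → run H
t=18: vr[F=5120/423 G=1352192/111249] → run F
t=19: vr[F=2048/141 G=1352192/111249] → run G
t=20: vr[F=2048/141] → run F
t=21: vr[F=7168/423] → run F
t=22: vr[F=8192/423] → run F
t=23: (idle)
t=24: (idle)
t=25: (idle)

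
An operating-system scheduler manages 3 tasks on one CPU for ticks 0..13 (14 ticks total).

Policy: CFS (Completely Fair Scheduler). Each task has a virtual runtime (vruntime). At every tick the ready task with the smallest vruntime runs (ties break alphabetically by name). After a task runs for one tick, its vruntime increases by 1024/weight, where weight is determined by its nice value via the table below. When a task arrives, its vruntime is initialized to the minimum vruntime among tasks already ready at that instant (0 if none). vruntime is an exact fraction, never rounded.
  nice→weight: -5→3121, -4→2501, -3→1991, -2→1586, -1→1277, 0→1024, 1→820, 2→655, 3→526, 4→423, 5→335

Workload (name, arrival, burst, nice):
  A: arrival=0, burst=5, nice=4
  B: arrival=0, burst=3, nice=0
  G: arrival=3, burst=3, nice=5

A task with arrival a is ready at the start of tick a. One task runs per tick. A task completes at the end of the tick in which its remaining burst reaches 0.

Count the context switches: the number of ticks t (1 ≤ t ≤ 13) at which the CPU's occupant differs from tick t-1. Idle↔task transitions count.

context switches = 8

t=0: vr[A=0 B=0] → run A
t=1: vr[A=1024/423 B=0] → run B
t=2: vr[A=1024/423 B=1] → run B
t=3: vr[A=1024/423 B=2 G=2] → run B
t=4: vr[A=1024/423 G=2] → run G
t=5: vr[A=1024/423 G=1694/335] → run A
t=6: vr[A=2048/423 G=1694/335] → run A
t=7: vr[A=1024/141 G=1694/335] → run G
t=8: vr[A=1024/141 G=2718/335] → run A
t=9: vr[A=4096/423 G=2718/335] → run G
t=10: vr[A=4096/423] → run A
t=11: (idle)
t=12: (idle)
t=13: (idle)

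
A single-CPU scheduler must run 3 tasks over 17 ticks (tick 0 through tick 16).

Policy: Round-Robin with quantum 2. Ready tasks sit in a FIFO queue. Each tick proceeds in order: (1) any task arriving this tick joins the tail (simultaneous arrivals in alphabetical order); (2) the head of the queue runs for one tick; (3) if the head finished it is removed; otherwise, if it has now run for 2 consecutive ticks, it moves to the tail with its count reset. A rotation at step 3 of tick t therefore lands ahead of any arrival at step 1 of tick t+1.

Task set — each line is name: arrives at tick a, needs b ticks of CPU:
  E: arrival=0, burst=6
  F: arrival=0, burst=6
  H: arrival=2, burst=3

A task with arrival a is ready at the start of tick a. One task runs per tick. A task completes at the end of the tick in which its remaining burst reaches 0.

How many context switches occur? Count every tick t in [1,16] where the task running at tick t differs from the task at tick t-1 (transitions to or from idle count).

context switches = 8

t=0: queue=[E,F] q_used=0 → run E
t=1: queue=[E,F] q_used=1 → run E
t=2: queue=[F,E,H] q_used=0 → run F
t=3: queue=[F,E,H] q_used=1 → run F
t=4: queue=[E,H,F] q_used=0 → run E
t=5: queue=[E,H,F] q_used=1 → run E
t=6: queue=[H,F,E] q_used=0 → run H
t=7: queue=[H,F,E] q_used=1 → run H
t=8: queue=[F,E,H] q_used=0 → run F
t=9: queue=[F,E,H] q_used=1 → run F
t=10: queue=[E,H,F] q_used=0 → run E
t=11: queue=[E,H,F] q_used=1 → run E
t=12: queue=[H,F] q_used=0 → run H
t=13: queue=[F] q_used=0 → run F
t=14: queue=[F] q_used=1 → run F
t=15: (idle)
t=16: (idle)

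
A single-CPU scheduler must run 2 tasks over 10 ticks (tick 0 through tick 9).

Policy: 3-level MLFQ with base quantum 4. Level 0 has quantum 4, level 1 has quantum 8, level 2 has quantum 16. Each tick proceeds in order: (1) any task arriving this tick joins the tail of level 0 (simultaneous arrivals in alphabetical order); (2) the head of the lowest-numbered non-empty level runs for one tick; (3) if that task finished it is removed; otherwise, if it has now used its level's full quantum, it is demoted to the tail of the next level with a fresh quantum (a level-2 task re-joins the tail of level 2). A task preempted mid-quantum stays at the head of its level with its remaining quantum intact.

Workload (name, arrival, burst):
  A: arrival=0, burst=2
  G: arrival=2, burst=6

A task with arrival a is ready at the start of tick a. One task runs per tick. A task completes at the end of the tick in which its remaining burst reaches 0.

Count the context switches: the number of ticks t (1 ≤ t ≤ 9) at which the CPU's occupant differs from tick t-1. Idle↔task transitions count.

t=0: L0/L1/L2 = A/-/- → run A
t=1: L0/L1/L2 = A/-/- → run A
t=2: L0/L1/L2 = G/-/- → run G
t=3: L0/L1/L2 = G/-/- → run G
t=4: L0/L1/L2 = G/-/- → run G
t=5: L0/L1/L2 = G/-/- → run G
t=6: L0/L1/L2 = -/G/- → run G
t=7: L0/L1/L2 = -/G/- → run G
t=8: (idle)
t=9: (idle)

context switches = 2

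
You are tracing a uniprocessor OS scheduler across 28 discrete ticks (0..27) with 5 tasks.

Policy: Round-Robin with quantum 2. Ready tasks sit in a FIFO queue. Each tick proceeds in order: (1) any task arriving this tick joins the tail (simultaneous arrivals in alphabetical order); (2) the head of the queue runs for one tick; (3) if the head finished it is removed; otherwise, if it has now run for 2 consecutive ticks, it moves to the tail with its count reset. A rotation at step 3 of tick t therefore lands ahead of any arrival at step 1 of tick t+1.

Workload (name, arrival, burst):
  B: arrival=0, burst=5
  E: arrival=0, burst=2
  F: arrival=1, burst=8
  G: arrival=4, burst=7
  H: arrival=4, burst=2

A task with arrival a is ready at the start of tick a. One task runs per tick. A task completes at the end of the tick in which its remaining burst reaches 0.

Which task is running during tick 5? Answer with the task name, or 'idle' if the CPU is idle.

t=0: queue=[B,E] q_used=0 → run B
t=1: queue=[B,E,F] q_used=1 → run B
t=2: queue=[E,F,B] q_used=0 → run E
t=3: queue=[E,F,B] q_used=1 → run E
t=4: queue=[F,B,G,H] q_used=0 → run F
t=5: queue=[F,B,G,H] q_used=1 → run F
t=6: queue=[B,G,H,F] q_used=0 → run B
t=7: queue=[B,G,H,F] q_used=1 → run B
t=8: queue=[G,H,F,B] q_used=0 → run G
t=9: queue=[G,H,F,B] q_used=1 → run G
t=10: queue=[H,F,B,G] q_used=0 → run H
t=11: queue=[H,F,B,G] q_used=1 → run H
t=12: queue=[F,B,G] q_used=0 → run F
t=13: queue=[F,B,G] q_used=1 → run F
t=14: queue=[B,G,F] q_used=0 → run B
t=15: queue=[G,F] q_used=0 → run G
t=16: queue=[G,F] q_used=1 → run G
t=17: queue=[F,G] q_used=0 → run F
t=18: queue=[F,G] q_used=1 → run F
t=19: queue=[G,F] q_used=0 → run G
t=20: queue=[G,F] q_used=1 → run G
t=21: queue=[F,G] q_used=0 → run F
t=22: queue=[F,G] q_used=1 → run F
t=23: queue=[G] q_used=0 → run G
t=24: (idle)
t=25: (idle)
t=26: (idle)
t=27: (idle)

running at tick 5 = F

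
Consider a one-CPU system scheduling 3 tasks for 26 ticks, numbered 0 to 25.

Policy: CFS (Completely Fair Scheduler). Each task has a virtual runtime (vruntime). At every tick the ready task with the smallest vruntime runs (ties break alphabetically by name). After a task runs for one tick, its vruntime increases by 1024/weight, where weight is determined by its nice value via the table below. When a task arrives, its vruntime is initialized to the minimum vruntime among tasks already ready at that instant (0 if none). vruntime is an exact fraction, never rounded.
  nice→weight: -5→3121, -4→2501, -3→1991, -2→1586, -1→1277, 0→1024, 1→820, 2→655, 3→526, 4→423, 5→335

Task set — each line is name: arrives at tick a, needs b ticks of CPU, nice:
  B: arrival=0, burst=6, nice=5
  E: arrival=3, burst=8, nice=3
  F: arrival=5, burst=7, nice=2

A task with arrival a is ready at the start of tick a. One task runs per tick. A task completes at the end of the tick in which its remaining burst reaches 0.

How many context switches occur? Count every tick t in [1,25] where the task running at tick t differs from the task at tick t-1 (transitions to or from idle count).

context switches = 15

t=0: vr[B=0] → run B
t=1: vr[B=1024/335] → run B
t=2: vr[B=2048/335] → run B
t=3: vr[B=3072/335 E=3072/335] → run B
t=4: vr[B=4096/335 E=3072/335] → run E
t=5: vr[B=4096/335 E=979456/88105 F=979456/88105] → run E
t=6: vr[B=4096/335 E=1150976/88105 F=979456/88105] → run F
t=7: vr[B=4096/335 E=1150976/88105 F=29270528/2308351] → run B
t=8: vr[B=1024/67 E=1150976/88105 F=29270528/2308351] → run F
t=9: vr[B=1024/67 E=1150976/88105 F=164396544/11541755] → run E
t=10: vr[B=1024/67 E=1322496/88105 F=164396544/11541755] → run F
t=11: vr[B=1024/67 E=1322496/88105 F=182440448/11541755] → run E
t=12: vr[B=1024/67 E=1494016/88105 F=182440448/11541755] → run B
t=13: vr[E=1494016/88105 F=182440448/11541755] → run F
t=14: vr[E=1494016/88105 F=200484352/11541755] → run E
t=15: vr[E=1665536/88105 F=200484352/11541755] → run F
t=16: vr[E=1665536/88105 F=218528256/11541755] → run E
t=17: vr[E=1837056/88105 F=218528256/11541755] → run F
t=18: vr[E=1837056/88105 F=47314432/2308351] → run F
t=19: vr[E=1837056/88105] → run E
t=20: vr[E=2008576/88105] → run E
t=21: (idle)
t=22: (idle)
t=23: (idle)
t=24: (idle)
t=25: (idle)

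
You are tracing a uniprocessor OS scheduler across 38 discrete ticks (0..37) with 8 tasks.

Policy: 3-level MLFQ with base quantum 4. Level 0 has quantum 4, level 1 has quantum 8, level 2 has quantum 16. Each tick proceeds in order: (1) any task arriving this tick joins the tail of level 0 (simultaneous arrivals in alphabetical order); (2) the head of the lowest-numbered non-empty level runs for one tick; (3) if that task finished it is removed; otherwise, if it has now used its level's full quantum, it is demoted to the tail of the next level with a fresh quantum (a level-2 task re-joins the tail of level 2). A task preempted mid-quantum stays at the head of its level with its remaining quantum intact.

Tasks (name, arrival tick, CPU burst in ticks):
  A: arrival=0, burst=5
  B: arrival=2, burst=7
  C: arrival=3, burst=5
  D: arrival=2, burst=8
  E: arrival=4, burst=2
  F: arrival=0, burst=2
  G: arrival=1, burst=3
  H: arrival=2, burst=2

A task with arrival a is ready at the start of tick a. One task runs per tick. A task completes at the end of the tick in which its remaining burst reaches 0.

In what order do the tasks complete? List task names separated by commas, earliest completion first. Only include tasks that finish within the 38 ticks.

t=0: L0/L1/L2 = AF/-/- → run A
t=1: L0/L1/L2 = AFG/-/- → run A
t=2: L0/L1/L2 = AFGBDH/-/- → run A
t=3: L0/L1/L2 = AFGBDHC/-/- → run A
t=4: L0/L1/L2 = FGBDHCE/A/- → run F
t=5: L0/L1/L2 = FGBDHCE/A/- → run F
t=6: L0/L1/L2 = GBDHCE/A/- → run G
t=7: L0/L1/L2 = GBDHCE/A/- → run G
t=8: L0/L1/L2 = GBDHCE/A/- → run G
t=9: L0/L1/L2 = BDHCE/A/- → run B
t=10: L0/L1/L2 = BDHCE/A/- → run B
t=11: L0/L1/L2 = BDHCE/A/- → run B
t=12: L0/L1/L2 = BDHCE/A/- → run B
t=13: L0/L1/L2 = DHCE/AB/- → run D
t=14: L0/L1/L2 = DHCE/AB/- → run D
t=15: L0/L1/L2 = DHCE/AB/- → run D
t=16: L0/L1/L2 = DHCE/AB/- → run D
t=17: L0/L1/L2 = HCE/ABD/- → run H
t=18: L0/L1/L2 = HCE/ABD/- → run H
t=19: L0/L1/L2 = CE/ABD/- → run C
t=20: L0/L1/L2 = CE/ABD/- → run C
t=21: L0/L1/L2 = CE/ABD/- → run C
t=22: L0/L1/L2 = CE/ABD/- → run C
t=23: L0/L1/L2 = E/ABDC/- → run E
t=24: L0/L1/L2 = E/ABDC/- → run E
t=25: L0/L1/L2 = -/ABDC/- → run A
t=26: L0/L1/L2 = -/BDC/- → run B
t=27: L0/L1/L2 = -/BDC/- → run B
t=28: L0/L1/L2 = -/BDC/- → run B
t=29: L0/L1/L2 = -/DC/- → run D
t=30: L0/L1/L2 = -/DC/- → run D
t=31: L0/L1/L2 = -/DC/- → run D
t=32: L0/L1/L2 = -/DC/- → run D
t=33: L0/L1/L2 = -/C/- → run C
t=34: (idle)
t=35: (idle)
t=36: (idle)
t=37: (idle)

completion order = F, G, H, E, A, B, D, C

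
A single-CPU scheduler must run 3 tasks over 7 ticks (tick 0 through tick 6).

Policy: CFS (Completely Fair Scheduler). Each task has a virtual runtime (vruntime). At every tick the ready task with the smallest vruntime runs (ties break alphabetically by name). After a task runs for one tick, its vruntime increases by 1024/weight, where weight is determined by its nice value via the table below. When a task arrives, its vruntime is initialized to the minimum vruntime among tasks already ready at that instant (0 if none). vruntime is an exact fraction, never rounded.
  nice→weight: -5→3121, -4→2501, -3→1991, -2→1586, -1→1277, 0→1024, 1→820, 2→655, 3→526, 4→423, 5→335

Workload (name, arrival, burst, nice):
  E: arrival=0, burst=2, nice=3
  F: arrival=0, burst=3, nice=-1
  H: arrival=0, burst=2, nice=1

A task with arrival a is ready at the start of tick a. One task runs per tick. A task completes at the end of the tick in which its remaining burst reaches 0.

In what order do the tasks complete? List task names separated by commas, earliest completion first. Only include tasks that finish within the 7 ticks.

completion order = H, F, E

t=0: vr[E=0 F=0 H=0] → run E
t=1: vr[E=512/263 F=0 H=0] → run F
t=2: vr[E=512/263 F=1024/1277 H=0] → run H
t=3: vr[E=512/263 F=1024/1277 H=256/205] → run F
t=4: vr[E=512/263 F=2048/1277 H=256/205] → run H
t=5: vr[E=512/263 F=2048/1277] → run F
t=6: vr[E=512/263] → run E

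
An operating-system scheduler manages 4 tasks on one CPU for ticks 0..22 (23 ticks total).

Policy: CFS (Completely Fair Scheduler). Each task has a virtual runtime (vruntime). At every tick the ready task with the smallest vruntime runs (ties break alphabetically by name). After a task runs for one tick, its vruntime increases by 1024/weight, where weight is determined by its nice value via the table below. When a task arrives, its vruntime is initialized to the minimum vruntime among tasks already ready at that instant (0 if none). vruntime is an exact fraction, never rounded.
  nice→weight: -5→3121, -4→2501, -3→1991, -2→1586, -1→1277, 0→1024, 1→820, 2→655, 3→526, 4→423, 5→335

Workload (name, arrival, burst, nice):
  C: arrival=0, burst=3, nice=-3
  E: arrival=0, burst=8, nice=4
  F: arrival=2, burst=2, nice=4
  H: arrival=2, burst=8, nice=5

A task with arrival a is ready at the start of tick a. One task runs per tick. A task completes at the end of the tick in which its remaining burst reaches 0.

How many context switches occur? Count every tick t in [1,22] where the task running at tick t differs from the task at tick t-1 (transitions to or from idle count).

context switches = 19

t=0: vr[C=0 E=0] → run C
t=1: vr[C=1024/1991 E=0] → run E
t=2: vr[C=1024/1991 E=1024/423 F=1024/1991 H=1024/1991] → run C
t=3: vr[C=2048/1991 E=1024/423 F=1024/1991 H=1024/1991] → run F
t=4: vr[C=2048/1991 E=1024/423 F=2471936/842193 H=1024/1991] → run H
t=5: vr[C=2048/1991 E=1024/423 F=2471936/842193 H=2381824/666985] → run C
t=6: vr[E=1024/423 F=2471936/842193 H=2381824/666985] → run E
t=7: vr[E=2048/423 F=2471936/842193 H=2381824/666985] → run F
t=8: vr[E=2048/423 H=2381824/666985] → run H
t=9: vr[E=2048/423 H=4420608/666985] → run E
t=10: vr[E=1024/141 H=4420608/666985] → run H
t=11: vr[E=1024/141 H=6459392/666985] → run E
t=12: vr[E=4096/423 H=6459392/666985] → run E
t=13: vr[E=5120/423 H=6459392/666985] → run H
t=14: vr[E=5120/423 H=8498176/666985] → run E
t=15: vr[E=2048/141 H=8498176/666985] → run H
t=16: vr[E=2048/141 H=2107392/133397] → run E
t=17: vr[E=7168/423 H=2107392/133397] → run H
t=18: vr[E=7168/423 H=12575744/666985] → run E
t=19: vr[H=12575744/666985] → run H
t=20: vr[H=14614528/666985] → run H
t=21: (idle)
t=22: (idle)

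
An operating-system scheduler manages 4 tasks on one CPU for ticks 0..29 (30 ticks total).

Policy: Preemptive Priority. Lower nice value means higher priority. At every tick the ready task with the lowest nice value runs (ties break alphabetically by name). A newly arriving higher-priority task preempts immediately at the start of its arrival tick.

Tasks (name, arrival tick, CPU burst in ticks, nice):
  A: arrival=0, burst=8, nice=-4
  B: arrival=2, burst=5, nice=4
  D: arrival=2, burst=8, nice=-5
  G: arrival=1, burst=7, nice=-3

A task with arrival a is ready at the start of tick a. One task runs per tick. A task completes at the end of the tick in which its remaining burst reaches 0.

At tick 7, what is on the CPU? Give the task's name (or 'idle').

t=0: ready={A} → run A
t=1: ready={A,G} → run A
t=2: ready={A,B,D,G} → run D
t=3: ready={A,B,D,G} → run D
t=4: ready={A,B,D,G} → run D
t=5: ready={A,B,D,G} → run D
t=6: ready={A,B,D,G} → run D
t=7: ready={A,B,D,G} → run D
t=8: ready={A,B,D,G} → run D
t=9: ready={A,B,D,G} → run D
t=10: ready={A,B,G} → run A
t=11: ready={A,B,G} → run A
t=12: ready={A,B,G} → run A
t=13: ready={A,B,G} → run A
t=14: ready={A,B,G} → run A
t=15: ready={A,B,G} → run A
t=16: ready={B,G} → run G
t=17: ready={B,G} → run G
t=18: ready={B,G} → run G
t=19: ready={B,G} → run G
t=20: ready={B,G} → run G
t=21: ready={B,G} → run G
t=22: ready={B,G} → run G
t=23: ready={B} → run B
t=24: ready={B} → run B
t=25: ready={B} → run B
t=26: ready={B} → run B
t=27: ready={B} → run B
t=28: (idle)
t=29: (idle)

running at tick 7 = D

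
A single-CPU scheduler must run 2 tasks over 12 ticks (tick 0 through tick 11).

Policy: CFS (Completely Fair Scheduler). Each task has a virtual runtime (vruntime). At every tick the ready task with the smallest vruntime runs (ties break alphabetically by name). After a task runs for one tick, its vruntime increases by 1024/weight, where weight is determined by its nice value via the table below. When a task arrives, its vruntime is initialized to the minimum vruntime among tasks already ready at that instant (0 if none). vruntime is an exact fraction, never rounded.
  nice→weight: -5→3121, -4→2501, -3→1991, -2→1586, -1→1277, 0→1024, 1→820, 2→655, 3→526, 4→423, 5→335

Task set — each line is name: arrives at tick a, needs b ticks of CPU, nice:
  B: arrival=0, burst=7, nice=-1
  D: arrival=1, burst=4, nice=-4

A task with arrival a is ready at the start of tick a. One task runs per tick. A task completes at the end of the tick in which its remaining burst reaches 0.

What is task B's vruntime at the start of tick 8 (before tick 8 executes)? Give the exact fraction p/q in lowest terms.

t=0: vr[B=0] → run B
t=1: vr[B=1024/1277 D=1024/1277] → run B
t=2: vr[B=2048/1277 D=1024/1277] → run D
t=3: vr[B=2048/1277 D=3868672/3193777] → run D
t=4: vr[B=2048/1277 D=5176320/3193777] → run B
t=5: vr[B=3072/1277 D=5176320/3193777] → run D
t=6: vr[B=3072/1277 D=6483968/3193777] → run D
t=7: vr[B=3072/1277] → run B
t=8: vr[B=4096/1277] → run B
t=9: vr[B=5120/1277] → run B
t=10: vr[B=6144/1277] → run B
t=11: (idle)

vruntime(B, start of tick 8) = 4096/1277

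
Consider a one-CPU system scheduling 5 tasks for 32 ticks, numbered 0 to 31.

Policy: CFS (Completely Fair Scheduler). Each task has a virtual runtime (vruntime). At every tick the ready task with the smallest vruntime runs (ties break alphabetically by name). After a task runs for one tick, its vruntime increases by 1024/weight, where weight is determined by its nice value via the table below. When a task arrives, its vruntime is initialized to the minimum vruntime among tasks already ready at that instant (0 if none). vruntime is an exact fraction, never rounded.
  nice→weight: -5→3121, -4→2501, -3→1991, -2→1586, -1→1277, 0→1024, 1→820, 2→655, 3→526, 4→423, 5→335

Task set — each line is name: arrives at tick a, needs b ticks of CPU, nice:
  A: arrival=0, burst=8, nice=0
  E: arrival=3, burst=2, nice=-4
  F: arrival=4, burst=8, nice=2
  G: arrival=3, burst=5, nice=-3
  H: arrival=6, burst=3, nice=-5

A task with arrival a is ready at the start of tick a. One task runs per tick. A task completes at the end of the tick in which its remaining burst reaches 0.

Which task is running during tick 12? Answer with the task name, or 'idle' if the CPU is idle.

running at tick 12 = A

t=0: vr[A=0] → run A
t=1: vr[A=1] → run A
t=2: vr[A=2] → run A
t=3: vr[A=3 E=3 G=3] → run A
t=4: vr[A=4 E=3 F=3 G=3] → run E
t=5: vr[A=4 E=8527/2501 F=3 G=3] → run F
t=6: vr[A=4 E=8527/2501 F=2989/655 G=3 H=3] → run G
t=7: vr[A=4 E=8527/2501 F=2989/655 G=6997/1991 H=3] → run H
t=8: vr[A=4 E=8527/2501 F=2989/655 G=6997/1991 H=10387/3121] → run H
t=9: vr[A=4 E=8527/2501 F=2989/655 G=6997/1991 H=11411/3121] → run E
t=10: vr[A=4 F=2989/655 G=6997/1991 H=11411/3121] → run G
t=11: vr[A=4 F=2989/655 G=8021/1991 H=11411/3121] → run H
t=12: vr[A=4 F=2989/655 G=8021/1991] → run A
t=13: vr[A=5 F=2989/655 G=8021/1991] → run G
t=14: vr[A=5 F=2989/655 G=9045/1991] → run G
t=15: vr[A=5 F=2989/655 G=10069/1991] → run F
t=16: vr[A=5 F=4013/655 G=10069/1991] → run A
t=17: vr[A=6 F=4013/655 G=10069/1991] → run G
t=18: vr[A=6 F=4013/655] → run A
t=19: vr[A=7 F=4013/655] → run F
t=20: vr[A=7 F=5037/655] → run A
t=21: vr[F=5037/655] → run F
t=22: vr[F=6061/655] → run F
t=23: vr[F=1417/131] → run F
t=24: vr[F=8109/655] → run F
t=25: vr[F=9133/655] → run F
t=26: (idle)
t=27: (idle)
t=28: (idle)
t=29: (idle)
t=30: (idle)
t=31: (idle)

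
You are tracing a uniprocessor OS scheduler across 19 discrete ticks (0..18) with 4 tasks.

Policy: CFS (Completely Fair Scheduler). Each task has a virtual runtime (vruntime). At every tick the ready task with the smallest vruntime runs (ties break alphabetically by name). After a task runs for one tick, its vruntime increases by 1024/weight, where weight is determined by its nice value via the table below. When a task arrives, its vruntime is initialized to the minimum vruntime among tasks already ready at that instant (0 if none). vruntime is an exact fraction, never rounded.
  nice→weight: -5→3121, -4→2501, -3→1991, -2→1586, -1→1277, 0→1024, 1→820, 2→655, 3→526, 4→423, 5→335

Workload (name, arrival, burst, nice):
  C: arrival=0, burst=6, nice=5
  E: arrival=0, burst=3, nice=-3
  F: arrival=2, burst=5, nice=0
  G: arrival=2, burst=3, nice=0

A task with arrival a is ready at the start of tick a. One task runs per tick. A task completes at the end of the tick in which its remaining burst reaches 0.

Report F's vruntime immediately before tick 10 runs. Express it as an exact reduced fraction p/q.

t=0: vr[C=0 E=0] → run C
t=1: vr[C=1024/335 E=0] → run E
t=2: vr[C=1024/335 E=1024/1991 F=1024/1991 G=1024/1991] → run E
t=3: vr[C=1024/335 E=2048/1991 F=1024/1991 G=1024/1991] → run F
t=4: vr[C=1024/335 E=2048/1991 F=3015/1991 G=1024/1991] → run G
t=5: vr[C=1024/335 E=2048/1991 F=3015/1991 G=3015/1991] → run E
t=6: vr[C=1024/335 F=3015/1991 G=3015/1991] → run F
t=7: vr[C=1024/335 F=5006/1991 G=3015/1991] → run G
t=8: vr[C=1024/335 F=5006/1991 G=5006/1991] → run F
t=9: vr[C=1024/335 F=6997/1991 G=5006/1991] → run G
t=10: vr[C=1024/335 F=6997/1991] → run C
t=11: vr[C=2048/335 F=6997/1991] → run F
t=12: vr[C=2048/335 F=8988/1991] → run F
t=13: vr[C=2048/335] → run C
t=14: vr[C=3072/335] → run C
t=15: vr[C=4096/335] → run C
t=16: vr[C=1024/67] → run C
t=17: (idle)
t=18: (idle)

vruntime(F, start of tick 10) = 6997/1991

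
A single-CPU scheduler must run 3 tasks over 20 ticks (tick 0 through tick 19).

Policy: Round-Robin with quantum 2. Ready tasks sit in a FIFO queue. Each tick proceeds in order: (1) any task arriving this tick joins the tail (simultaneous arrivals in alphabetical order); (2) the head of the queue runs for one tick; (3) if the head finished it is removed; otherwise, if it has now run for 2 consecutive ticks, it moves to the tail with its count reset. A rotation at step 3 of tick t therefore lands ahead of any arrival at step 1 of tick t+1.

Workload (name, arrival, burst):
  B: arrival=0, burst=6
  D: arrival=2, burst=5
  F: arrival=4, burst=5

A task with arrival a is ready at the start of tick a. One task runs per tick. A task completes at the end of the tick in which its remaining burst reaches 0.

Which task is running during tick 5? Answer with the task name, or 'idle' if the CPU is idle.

t=0: queue=[B] q_used=0 → run B
t=1: queue=[B] q_used=1 → run B
t=2: queue=[B,D] q_used=0 → run B
t=3: queue=[B,D] q_used=1 → run B
t=4: queue=[D,B,F] q_used=0 → run D
t=5: queue=[D,B,F] q_used=1 → run D
t=6: queue=[B,F,D] q_used=0 → run B
t=7: queue=[B,F,D] q_used=1 → run B
t=8: queue=[F,D] q_used=0 → run F
t=9: queue=[F,D] q_used=1 → run F
t=10: queue=[D,F] q_used=0 → run D
t=11: queue=[D,F] q_used=1 → run D
t=12: queue=[F,D] q_used=0 → run F
t=13: queue=[F,D] q_used=1 → run F
t=14: queue=[D,F] q_used=0 → run D
t=15: queue=[F] q_used=0 → run F
t=16: (idle)
t=17: (idle)
t=18: (idle)
t=19: (idle)

running at tick 5 = D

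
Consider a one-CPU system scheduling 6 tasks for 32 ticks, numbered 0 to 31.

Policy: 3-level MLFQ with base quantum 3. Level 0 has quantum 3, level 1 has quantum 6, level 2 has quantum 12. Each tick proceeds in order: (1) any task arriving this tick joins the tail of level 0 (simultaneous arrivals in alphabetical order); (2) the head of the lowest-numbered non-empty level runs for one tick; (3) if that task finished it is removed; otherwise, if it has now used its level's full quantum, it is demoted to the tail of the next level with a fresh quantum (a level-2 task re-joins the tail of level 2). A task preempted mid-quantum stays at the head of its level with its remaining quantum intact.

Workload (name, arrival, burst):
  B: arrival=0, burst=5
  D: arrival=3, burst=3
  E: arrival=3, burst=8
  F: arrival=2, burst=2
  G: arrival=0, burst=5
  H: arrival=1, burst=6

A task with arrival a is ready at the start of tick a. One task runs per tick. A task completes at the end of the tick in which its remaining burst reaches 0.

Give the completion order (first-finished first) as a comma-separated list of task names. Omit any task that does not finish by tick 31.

completion order = F, D, B, G, H, E

t=0: L0/L1/L2 = BG/-/- → run B
t=1: L0/L1/L2 = BGH/-/- → run B
t=2: L0/L1/L2 = BGHF/-/- → run B
t=3: L0/L1/L2 = GHFDE/B/- → run G
t=4: L0/L1/L2 = GHFDE/B/- → run G
t=5: L0/L1/L2 = GHFDE/B/- → run G
t=6: L0/L1/L2 = HFDE/BG/- → run H
t=7: L0/L1/L2 = HFDE/BG/- → run H
t=8: L0/L1/L2 = HFDE/BG/- → run H
t=9: L0/L1/L2 = FDE/BGH/- → run F
t=10: L0/L1/L2 = FDE/BGH/- → run F
t=11: L0/L1/L2 = DE/BGH/- → run D
t=12: L0/L1/L2 = DE/BGH/- → run D
t=13: L0/L1/L2 = DE/BGH/- → run D
t=14: L0/L1/L2 = E/BGH/- → run E
t=15: L0/L1/L2 = E/BGH/- → run E
t=16: L0/L1/L2 = E/BGH/- → run E
t=17: L0/L1/L2 = -/BGHE/- → run B
t=18: L0/L1/L2 = -/BGHE/- → run B
t=19: L0/L1/L2 = -/GHE/- → run G
t=20: L0/L1/L2 = -/GHE/- → run G
t=21: L0/L1/L2 = -/HE/- → run H
t=22: L0/L1/L2 = -/HE/- → run H
t=23: L0/L1/L2 = -/HE/- → run H
t=24: L0/L1/L2 = -/E/- → run E
t=25: L0/L1/L2 = -/E/- → run E
t=26: L0/L1/L2 = -/E/- → run E
t=27: L0/L1/L2 = -/E/- → run E
t=28: L0/L1/L2 = -/E/- → run E
t=29: (idle)
t=30: (idle)
t=31: (idle)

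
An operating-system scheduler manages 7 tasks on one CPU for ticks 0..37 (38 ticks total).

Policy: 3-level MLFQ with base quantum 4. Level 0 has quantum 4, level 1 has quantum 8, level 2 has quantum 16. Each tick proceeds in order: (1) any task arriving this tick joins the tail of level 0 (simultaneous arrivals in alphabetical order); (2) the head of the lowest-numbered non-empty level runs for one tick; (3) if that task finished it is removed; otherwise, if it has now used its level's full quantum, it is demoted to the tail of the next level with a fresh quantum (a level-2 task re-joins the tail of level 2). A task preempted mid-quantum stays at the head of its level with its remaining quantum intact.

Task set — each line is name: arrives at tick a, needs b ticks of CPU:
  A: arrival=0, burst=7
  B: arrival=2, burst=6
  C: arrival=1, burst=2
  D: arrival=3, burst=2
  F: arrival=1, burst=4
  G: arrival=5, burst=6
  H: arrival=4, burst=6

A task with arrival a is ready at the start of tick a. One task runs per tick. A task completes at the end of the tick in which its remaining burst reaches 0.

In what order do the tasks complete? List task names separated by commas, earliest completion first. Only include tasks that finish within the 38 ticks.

t=0: L0/L1/L2 = A/-/- → run A
t=1: L0/L1/L2 = ACF/-/- → run A
t=2: L0/L1/L2 = ACFB/-/- → run A
t=3: L0/L1/L2 = ACFBD/-/- → run A
t=4: L0/L1/L2 = CFBDH/A/- → run C
t=5: L0/L1/L2 = CFBDHG/A/- → run C
t=6: L0/L1/L2 = FBDHG/A/- → run F
t=7: L0/L1/L2 = FBDHG/A/- → run F
t=8: L0/L1/L2 = FBDHG/A/- → run F
t=9: L0/L1/L2 = FBDHG/A/- → run F
t=10: L0/L1/L2 = BDHG/A/- → run B
t=11: L0/L1/L2 = BDHG/A/- → run B
t=12: L0/L1/L2 = BDHG/A/- → run B
t=13: L0/L1/L2 = BDHG/A/- → run B
t=14: L0/L1/L2 = DHG/AB/- → run D
t=15: L0/L1/L2 = DHG/AB/- → run D
t=16: L0/L1/L2 = HG/AB/- → run H
t=17: L0/L1/L2 = HG/AB/- → run H
t=18: L0/L1/L2 = HG/AB/- → run H
t=19: L0/L1/L2 = HG/AB/- → run H
t=20: L0/L1/L2 = G/ABH/- → run G
t=21: L0/L1/L2 = G/ABH/- → run G
t=22: L0/L1/L2 = G/ABH/- → run G
t=23: L0/L1/L2 = G/ABH/- → run G
t=24: L0/L1/L2 = -/ABHG/- → run A
t=25: L0/L1/L2 = -/ABHG/- → run A
t=26: L0/L1/L2 = -/ABHG/- → run A
t=27: L0/L1/L2 = -/BHG/- → run B
t=28: L0/L1/L2 = -/BHG/- → run B
t=29: L0/L1/L2 = -/HG/- → run H
t=30: L0/L1/L2 = -/HG/- → run H
t=31: L0/L1/L2 = -/G/- → run G
t=32: L0/L1/L2 = -/G/- → run G
t=33: (idle)
t=34: (idle)
t=35: (idle)
t=36: (idle)
t=37: (idle)

completion order = C, F, D, A, B, H, G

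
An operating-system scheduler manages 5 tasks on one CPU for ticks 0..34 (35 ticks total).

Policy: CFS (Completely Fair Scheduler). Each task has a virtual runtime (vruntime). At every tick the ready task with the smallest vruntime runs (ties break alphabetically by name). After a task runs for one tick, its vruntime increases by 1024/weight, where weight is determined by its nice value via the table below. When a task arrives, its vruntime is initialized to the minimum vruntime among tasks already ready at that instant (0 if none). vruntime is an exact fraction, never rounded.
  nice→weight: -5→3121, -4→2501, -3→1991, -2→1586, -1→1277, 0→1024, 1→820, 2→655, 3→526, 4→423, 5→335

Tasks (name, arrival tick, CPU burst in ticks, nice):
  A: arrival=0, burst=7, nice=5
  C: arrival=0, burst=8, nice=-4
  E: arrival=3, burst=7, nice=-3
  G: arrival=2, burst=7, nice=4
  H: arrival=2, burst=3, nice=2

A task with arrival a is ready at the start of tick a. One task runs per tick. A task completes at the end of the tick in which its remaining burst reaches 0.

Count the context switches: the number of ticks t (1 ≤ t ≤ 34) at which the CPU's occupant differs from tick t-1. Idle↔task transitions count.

t=0: vr[A=0 C=0] → run A
t=1: vr[A=1024/335 C=0] → run C
t=2: vr[A=1024/335 C=1024/2501 G=1024/2501 H=1024/2501] → run C
t=3: vr[A=1024/335 C=2048/2501 E=1024/2501 G=1024/2501 H=1024/2501] → run E
t=4: vr[A=1024/335 C=2048/2501 E=4599808/4979491 G=1024/2501 H=1024/2501] → run G
t=5: vr[A=1024/335 C=2048/2501 E=4599808/4979491 G=2994176/1057923 H=1024/2501] → run H
t=6: vr[A=1024/335 C=2048/2501 E=4599808/4979491 G=2994176/1057923 H=3231744/1638155] → run C
t=7: vr[A=1024/335 C=3072/2501 E=4599808/4979491 G=2994176/1057923 H=3231744/1638155] → run E
t=8: vr[A=1024/335 C=3072/2501 E=7160832/4979491 G=2994176/1057923 H=3231744/1638155] → run C
t=9: vr[A=1024/335 C=4096/2501 E=7160832/4979491 G=2994176/1057923 H=3231744/1638155] → run E
t=10: vr[A=1024/335 C=4096/2501 E=9721856/4979491 G=2994176/1057923 H=3231744/1638155] → run C
t=11: vr[A=1024/335 C=5120/2501 E=9721856/4979491 G=2994176/1057923 H=3231744/1638155] → run E
t=12: vr[A=1024/335 C=5120/2501 E=12282880/4979491 G=2994176/1057923 H=3231744/1638155] → run H
t=13: vr[A=1024/335 C=5120/2501 E=12282880/4979491 G=2994176/1057923 H=5792768/1638155] → run C
t=14: vr[A=1024/335 C=6144/2501 E=12282880/4979491 G=2994176/1057923 H=5792768/1638155] → run C
t=15: vr[A=1024/335 C=7168/2501 E=12282880/4979491 G=2994176/1057923 H=5792768/1638155] → run E
t=16: vr[A=1024/335 C=7168/2501 E=14843904/4979491 G=2994176/1057923 H=5792768/1638155] → run G
t=17: vr[A=1024/335 C=7168/2501 E=14843904/4979491 G=5555200/1057923 H=5792768/1638155] → run C
t=18: vr[A=1024/335 E=14843904/4979491 G=5555200/1057923 H=5792768/1638155] → run E
t=19: vr[A=1024/335 E=17404928/4979491 G=5555200/1057923 H=5792768/1638155] → run A
t=20: vr[A=2048/335 E=17404928/4979491 G=5555200/1057923 H=5792768/1638155] → run E
t=21: vr[A=2048/335 G=5555200/1057923 H=5792768/1638155] → run H
t=22: vr[A=2048/335 G=5555200/1057923] → run G
t=23: vr[A=2048/335 G=2705408/352641] → run A
t=24: vr[A=3072/335 G=2705408/352641] → run G
t=25: vr[A=3072/335 G=10677248/1057923] → run A
t=26: vr[A=4096/335 G=10677248/1057923] → run G
t=27: vr[A=4096/335 G=13238272/1057923] → run A
t=28: vr[A=1024/67 G=13238272/1057923] → run G
t=29: vr[A=1024/67 G=5266432/352641] → run G
t=30: vr[A=1024/67] → run A
t=31: vr[A=6144/335] → run A
t=32: (idle)
t=33: (idle)
t=34: (idle)

context switches = 28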